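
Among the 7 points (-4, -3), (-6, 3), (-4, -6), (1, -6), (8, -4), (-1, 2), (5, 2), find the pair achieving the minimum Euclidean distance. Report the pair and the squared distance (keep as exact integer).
Pair = ((-4, -3), (-4, -6)); squared distance = 9

Compute all C(7, 2) = 21 pairwise squared distances (x_i − x_j)² + (y_i − y_j)². The minimum is 9, attained by the pair ((-4, -3), (-4, -6)).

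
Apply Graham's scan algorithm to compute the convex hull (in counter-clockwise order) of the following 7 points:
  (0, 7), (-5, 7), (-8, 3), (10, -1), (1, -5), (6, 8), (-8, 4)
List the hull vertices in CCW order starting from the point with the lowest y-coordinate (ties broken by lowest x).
Hull (CCW) = [(1, -5), (10, -1), (6, 8), (-5, 7), (-8, 4), (-8, 3)]

Graham scan procedure:
  1. Find the pivot p₀ = point with lowest y (tie → lowest x): (1, -5).
  2. Sort the remaining points by polar angle around p₀.
  3. Walk through sorted points, maintaining a stack; pop the top while the last three entries make a non-left turn (cross product ≤ 0).
  4. Final stack is the convex hull in CCW order: (1, -5), (10, -1), (6, 8), (-5, 7), (-8, 4), (-8, 3).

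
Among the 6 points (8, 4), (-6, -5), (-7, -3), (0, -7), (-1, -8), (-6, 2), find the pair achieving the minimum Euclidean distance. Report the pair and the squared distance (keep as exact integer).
Pair = ((0, -7), (-1, -8)); squared distance = 2

Compute all C(6, 2) = 15 pairwise squared distances (x_i − x_j)² + (y_i − y_j)². The minimum is 2, attained by the pair ((0, -7), (-1, -8)).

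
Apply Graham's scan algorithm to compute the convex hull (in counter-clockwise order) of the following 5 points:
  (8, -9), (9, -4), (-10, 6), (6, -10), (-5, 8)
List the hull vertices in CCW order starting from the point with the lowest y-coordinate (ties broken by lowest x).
Hull (CCW) = [(6, -10), (8, -9), (9, -4), (-5, 8), (-10, 6)]

Graham scan procedure:
  1. Find the pivot p₀ = point with lowest y (tie → lowest x): (6, -10).
  2. Sort the remaining points by polar angle around p₀.
  3. Walk through sorted points, maintaining a stack; pop the top while the last three entries make a non-left turn (cross product ≤ 0).
  4. Final stack is the convex hull in CCW order: (6, -10), (8, -9), (9, -4), (-5, 8), (-10, 6).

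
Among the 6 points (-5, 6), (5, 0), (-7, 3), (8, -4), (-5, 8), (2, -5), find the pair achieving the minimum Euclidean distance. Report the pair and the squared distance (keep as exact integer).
Pair = ((-5, 6), (-5, 8)); squared distance = 4

Compute all C(6, 2) = 15 pairwise squared distances (x_i − x_j)² + (y_i − y_j)². The minimum is 4, attained by the pair ((-5, 6), (-5, 8)).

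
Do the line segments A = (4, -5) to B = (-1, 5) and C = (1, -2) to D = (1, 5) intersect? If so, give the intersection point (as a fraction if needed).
Yes; intersection at (1, 1) (t = 3/5 on AB, s = 3/7 on CD)

Parametrize AB as A + t(B − A) = (4 + -5 t, -5 + 10 t) and CD as C + s(D − C) = (1 + 0 s, -2 + 7 s). Solve the linear system for (t, s). Determinant = 35 ≠ 0, so a unique intersection of the containing lines exists. Solution: t = 3/5, s = 3/7 — both in [0, 1], so the segments cross. Intersection point: (1, 1).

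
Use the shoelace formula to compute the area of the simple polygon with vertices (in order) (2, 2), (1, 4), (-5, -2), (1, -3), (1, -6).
Area = 26

Shoelace formula: Area = (1/2) |Σ_i (x_i · y_{i+1} − x_{i+1} · y_i)| (indices mod n). Compute each cross term:
  (2)(4) − (1)(2) = 6
  (1)(-2) − (-5)(4) = 18
  (-5)(-3) − (1)(-2) = 17
  (1)(-6) − (1)(-3) = -3
  (1)(2) − (2)(-6) = 14
Sum = 52, so (signed) Area = 52/2 = 26, |Area| = 26.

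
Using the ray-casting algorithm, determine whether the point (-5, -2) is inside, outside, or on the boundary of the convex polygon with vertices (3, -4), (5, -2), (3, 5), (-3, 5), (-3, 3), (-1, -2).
The point (-5, -2) lies strictly outside the polygon

Cast a horizontal ray to the right from the query point and count how many polygon edges it crosses (each edge strictly once or zero times, handled with the usual half-open convention). 
Parity of crossings → even ⇒ outside.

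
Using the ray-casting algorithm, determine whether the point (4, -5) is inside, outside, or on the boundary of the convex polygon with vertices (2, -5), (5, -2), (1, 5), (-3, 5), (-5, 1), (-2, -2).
The point (4, -5) lies strictly outside the polygon

Cast a horizontal ray to the right from the query point and count how many polygon edges it crosses (each edge strictly once or zero times, handled with the usual half-open convention). 
Parity of crossings → even ⇒ outside.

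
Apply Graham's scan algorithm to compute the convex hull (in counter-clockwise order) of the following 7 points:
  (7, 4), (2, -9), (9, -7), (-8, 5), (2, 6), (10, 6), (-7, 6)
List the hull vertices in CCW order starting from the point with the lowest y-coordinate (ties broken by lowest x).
Hull (CCW) = [(2, -9), (9, -7), (10, 6), (-7, 6), (-8, 5)]

Graham scan procedure:
  1. Find the pivot p₀ = point with lowest y (tie → lowest x): (2, -9).
  2. Sort the remaining points by polar angle around p₀.
  3. Walk through sorted points, maintaining a stack; pop the top while the last three entries make a non-left turn (cross product ≤ 0).
  4. Final stack is the convex hull in CCW order: (2, -9), (9, -7), (10, 6), (-7, 6), (-8, 5).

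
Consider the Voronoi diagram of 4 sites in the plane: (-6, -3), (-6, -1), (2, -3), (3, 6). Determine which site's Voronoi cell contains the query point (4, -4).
Nearest site = (2, -3)

The Voronoi cell of site s contains exactly those query points closer to s than to any other site. Compute squared distances from q = (4, -4) to each site:
  (2 − 4)² + (-3 − -4)² = 5
  (-6 − 4)² + (-3 − -4)² = 101
  (3 − 4)² + (6 − -4)² = 101
  (-6 − 4)² + (-1 − -4)² = 109
Minimum is attained by (2, -3), so q lies in its Voronoi cell.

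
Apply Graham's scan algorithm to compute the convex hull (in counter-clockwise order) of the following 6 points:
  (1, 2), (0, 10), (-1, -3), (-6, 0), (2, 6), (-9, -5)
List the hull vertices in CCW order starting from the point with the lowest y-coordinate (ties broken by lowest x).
Hull (CCW) = [(-9, -5), (-1, -3), (1, 2), (2, 6), (0, 10)]

Graham scan procedure:
  1. Find the pivot p₀ = point with lowest y (tie → lowest x): (-9, -5).
  2. Sort the remaining points by polar angle around p₀.
  3. Walk through sorted points, maintaining a stack; pop the top while the last three entries make a non-left turn (cross product ≤ 0).
  4. Final stack is the convex hull in CCW order: (-9, -5), (-1, -3), (1, 2), (2, 6), (0, 10).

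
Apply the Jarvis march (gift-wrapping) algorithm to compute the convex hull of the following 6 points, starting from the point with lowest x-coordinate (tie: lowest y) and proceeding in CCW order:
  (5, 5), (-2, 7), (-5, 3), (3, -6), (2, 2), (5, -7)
Hull (CCW) = [(-5, 3), (3, -6), (5, -7), (5, 5), (-2, 7)]

Jarvis march: at each step, from the current hull vertex p, select the next vertex q as the point such that every other point lies strictly to the left of (or on) the directed line p → q. (Equivalently: for every other point r, the cross product (q − p) × (r − p) ≥ 0.)
Starting point (lowest x, tie lowest y): (-5, 3). Wrap until returning to start. Resulting hull: (-5, 3), (3, -6), (5, -7), (5, 5), (-2, 7).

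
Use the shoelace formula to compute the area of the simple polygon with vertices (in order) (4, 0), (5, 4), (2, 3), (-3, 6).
Area = 10

Shoelace formula: Area = (1/2) |Σ_i (x_i · y_{i+1} − x_{i+1} · y_i)| (indices mod n). Compute each cross term:
  (4)(4) − (5)(0) = 16
  (5)(3) − (2)(4) = 7
  (2)(6) − (-3)(3) = 21
  (-3)(0) − (4)(6) = -24
Sum = 20, so (signed) Area = 20/2 = 10, |Area| = 10.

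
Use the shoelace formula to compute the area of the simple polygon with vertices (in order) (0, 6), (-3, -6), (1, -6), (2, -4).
Area = 31

Shoelace formula: Area = (1/2) |Σ_i (x_i · y_{i+1} − x_{i+1} · y_i)| (indices mod n). Compute each cross term:
  (0)(-6) − (-3)(6) = 18
  (-3)(-6) − (1)(-6) = 24
  (1)(-4) − (2)(-6) = 8
  (2)(6) − (0)(-4) = 12
Sum = 62, so (signed) Area = 62/2 = 31, |Area| = 31.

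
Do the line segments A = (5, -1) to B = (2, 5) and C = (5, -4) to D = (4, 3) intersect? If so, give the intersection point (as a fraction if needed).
Yes; intersection at (22/5, 1/5) (t = 1/5 on AB, s = 3/5 on CD)

Parametrize AB as A + t(B − A) = (5 + -3 t, -1 + 6 t) and CD as C + s(D − C) = (5 + -1 s, -4 + 7 s). Solve the linear system for (t, s). Determinant = 15 ≠ 0, so a unique intersection of the containing lines exists. Solution: t = 1/5, s = 3/5 — both in [0, 1], so the segments cross. Intersection point: (22/5, 1/5).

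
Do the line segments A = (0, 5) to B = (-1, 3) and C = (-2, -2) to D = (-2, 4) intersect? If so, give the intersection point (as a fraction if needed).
No (intersection of containing lines falls outside at least one segment)

Parametrize and solve: t = 2, s = 1/2. At least one of these is outside [0, 1], so the segments do not intersect.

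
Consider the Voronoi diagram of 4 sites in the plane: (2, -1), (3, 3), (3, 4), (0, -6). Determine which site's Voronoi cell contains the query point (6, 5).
Nearest site = (3, 4)

The Voronoi cell of site s contains exactly those query points closer to s than to any other site. Compute squared distances from q = (6, 5) to each site:
  (3 − 6)² + (4 − 5)² = 10
  (3 − 6)² + (3 − 5)² = 13
  (2 − 6)² + (-1 − 5)² = 52
  (0 − 6)² + (-6 − 5)² = 157
Minimum is attained by (3, 4), so q lies in its Voronoi cell.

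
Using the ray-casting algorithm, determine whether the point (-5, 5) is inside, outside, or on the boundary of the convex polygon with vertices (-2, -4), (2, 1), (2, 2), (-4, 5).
The point (-5, 5) lies strictly outside the polygon

Cast a horizontal ray to the right from the query point and count how many polygon edges it crosses (each edge strictly once or zero times, handled with the usual half-open convention). 
Parity of crossings → even ⇒ outside.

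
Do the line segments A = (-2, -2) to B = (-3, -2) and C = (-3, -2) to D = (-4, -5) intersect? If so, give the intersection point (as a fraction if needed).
Yes; intersection at (-3, -2) (t = 1 on AB, s = 0 on CD)

Parametrize AB as A + t(B − A) = (-2 + -1 t, -2 + 0 t) and CD as C + s(D − C) = (-3 + -1 s, -2 + -3 s). Solve the linear system for (t, s). Determinant = -3 ≠ 0, so a unique intersection of the containing lines exists. Solution: t = 1, s = 0 — both in [0, 1], so the segments cross. Intersection point: (-3, -2).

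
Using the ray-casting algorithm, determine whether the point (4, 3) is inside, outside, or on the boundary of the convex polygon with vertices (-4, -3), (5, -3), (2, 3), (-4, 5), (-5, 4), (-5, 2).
The point (4, 3) lies strictly outside the polygon

Cast a horizontal ray to the right from the query point and count how many polygon edges it crosses (each edge strictly once or zero times, handled with the usual half-open convention). 
Parity of crossings → even ⇒ outside.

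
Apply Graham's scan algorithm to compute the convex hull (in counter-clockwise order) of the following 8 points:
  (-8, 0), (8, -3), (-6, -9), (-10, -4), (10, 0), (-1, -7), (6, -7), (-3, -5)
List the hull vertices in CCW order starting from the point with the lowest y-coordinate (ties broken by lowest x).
Hull (CCW) = [(-6, -9), (6, -7), (10, 0), (-8, 0), (-10, -4)]

Graham scan procedure:
  1. Find the pivot p₀ = point with lowest y (tie → lowest x): (-6, -9).
  2. Sort the remaining points by polar angle around p₀.
  3. Walk through sorted points, maintaining a stack; pop the top while the last three entries make a non-left turn (cross product ≤ 0).
  4. Final stack is the convex hull in CCW order: (-6, -9), (6, -7), (10, 0), (-8, 0), (-10, -4).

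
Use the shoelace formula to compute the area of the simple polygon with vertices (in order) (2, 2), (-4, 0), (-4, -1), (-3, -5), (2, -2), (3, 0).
Area = 57/2

Shoelace formula: Area = (1/2) |Σ_i (x_i · y_{i+1} − x_{i+1} · y_i)| (indices mod n). Compute each cross term:
  (2)(0) − (-4)(2) = 8
  (-4)(-1) − (-4)(0) = 4
  (-4)(-5) − (-3)(-1) = 17
  (-3)(-2) − (2)(-5) = 16
  (2)(0) − (3)(-2) = 6
  (3)(2) − (2)(0) = 6
Sum = 57, so (signed) Area = 57/2 = 57/2, |Area| = 57/2.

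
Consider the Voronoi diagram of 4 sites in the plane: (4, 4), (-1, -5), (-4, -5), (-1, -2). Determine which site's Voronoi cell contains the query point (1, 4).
Nearest site = (4, 4)

The Voronoi cell of site s contains exactly those query points closer to s than to any other site. Compute squared distances from q = (1, 4) to each site:
  (4 − 1)² + (4 − 4)² = 9
  (-1 − 1)² + (-2 − 4)² = 40
  (-1 − 1)² + (-5 − 4)² = 85
  (-4 − 1)² + (-5 − 4)² = 106
Minimum is attained by (4, 4), so q lies in its Voronoi cell.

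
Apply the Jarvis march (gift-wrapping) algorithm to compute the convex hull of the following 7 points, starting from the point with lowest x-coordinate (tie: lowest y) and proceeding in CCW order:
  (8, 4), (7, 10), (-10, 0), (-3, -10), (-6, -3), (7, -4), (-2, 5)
Hull (CCW) = [(-10, 0), (-3, -10), (7, -4), (8, 4), (7, 10), (-2, 5)]

Jarvis march: at each step, from the current hull vertex p, select the next vertex q as the point such that every other point lies strictly to the left of (or on) the directed line p → q. (Equivalently: for every other point r, the cross product (q − p) × (r − p) ≥ 0.)
Starting point (lowest x, tie lowest y): (-10, 0). Wrap until returning to start. Resulting hull: (-10, 0), (-3, -10), (7, -4), (8, 4), (7, 10), (-2, 5).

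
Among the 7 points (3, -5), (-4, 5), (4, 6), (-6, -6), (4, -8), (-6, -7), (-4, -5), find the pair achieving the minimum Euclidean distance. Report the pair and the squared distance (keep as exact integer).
Pair = ((-6, -6), (-6, -7)); squared distance = 1

Compute all C(7, 2) = 21 pairwise squared distances (x_i − x_j)² + (y_i − y_j)². The minimum is 1, attained by the pair ((-6, -6), (-6, -7)).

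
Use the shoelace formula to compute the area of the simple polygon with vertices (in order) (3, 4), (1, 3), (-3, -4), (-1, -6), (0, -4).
Area = 20

Shoelace formula: Area = (1/2) |Σ_i (x_i · y_{i+1} − x_{i+1} · y_i)| (indices mod n). Compute each cross term:
  (3)(3) − (1)(4) = 5
  (1)(-4) − (-3)(3) = 5
  (-3)(-6) − (-1)(-4) = 14
  (-1)(-4) − (0)(-6) = 4
  (0)(4) − (3)(-4) = 12
Sum = 40, so (signed) Area = 40/2 = 20, |Area| = 20.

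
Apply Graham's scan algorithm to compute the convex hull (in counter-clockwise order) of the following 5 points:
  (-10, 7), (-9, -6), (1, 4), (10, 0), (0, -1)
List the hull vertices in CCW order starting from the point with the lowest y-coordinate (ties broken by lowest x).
Hull (CCW) = [(-9, -6), (10, 0), (1, 4), (-10, 7)]

Graham scan procedure:
  1. Find the pivot p₀ = point with lowest y (tie → lowest x): (-9, -6).
  2. Sort the remaining points by polar angle around p₀.
  3. Walk through sorted points, maintaining a stack; pop the top while the last three entries make a non-left turn (cross product ≤ 0).
  4. Final stack is the convex hull in CCW order: (-9, -6), (10, 0), (1, 4), (-10, 7).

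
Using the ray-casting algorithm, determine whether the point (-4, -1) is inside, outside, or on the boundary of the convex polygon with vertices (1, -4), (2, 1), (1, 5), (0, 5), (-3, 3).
The point (-4, -1) lies strictly outside the polygon

Cast a horizontal ray to the right from the query point and count how many polygon edges it crosses (each edge strictly once or zero times, handled with the usual half-open convention). 
Parity of crossings → even ⇒ outside.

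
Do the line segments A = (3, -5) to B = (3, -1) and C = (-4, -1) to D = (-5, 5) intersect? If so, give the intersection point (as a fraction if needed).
No (intersection of containing lines falls outside at least one segment)

Parametrize and solve: t = -19/2, s = -7. At least one of these is outside [0, 1], so the segments do not intersect.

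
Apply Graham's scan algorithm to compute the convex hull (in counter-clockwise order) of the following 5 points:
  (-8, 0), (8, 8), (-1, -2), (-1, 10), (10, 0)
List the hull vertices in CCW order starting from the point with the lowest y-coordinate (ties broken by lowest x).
Hull (CCW) = [(-1, -2), (10, 0), (8, 8), (-1, 10), (-8, 0)]

Graham scan procedure:
  1. Find the pivot p₀ = point with lowest y (tie → lowest x): (-1, -2).
  2. Sort the remaining points by polar angle around p₀.
  3. Walk through sorted points, maintaining a stack; pop the top while the last three entries make a non-left turn (cross product ≤ 0).
  4. Final stack is the convex hull in CCW order: (-1, -2), (10, 0), (8, 8), (-1, 10), (-8, 0).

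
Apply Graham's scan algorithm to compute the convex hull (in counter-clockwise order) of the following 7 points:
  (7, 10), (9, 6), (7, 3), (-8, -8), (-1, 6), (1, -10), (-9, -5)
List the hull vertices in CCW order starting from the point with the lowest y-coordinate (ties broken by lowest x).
Hull (CCW) = [(1, -10), (9, 6), (7, 10), (-1, 6), (-9, -5), (-8, -8)]

Graham scan procedure:
  1. Find the pivot p₀ = point with lowest y (tie → lowest x): (1, -10).
  2. Sort the remaining points by polar angle around p₀.
  3. Walk through sorted points, maintaining a stack; pop the top while the last three entries make a non-left turn (cross product ≤ 0).
  4. Final stack is the convex hull in CCW order: (1, -10), (9, 6), (7, 10), (-1, 6), (-9, -5), (-8, -8).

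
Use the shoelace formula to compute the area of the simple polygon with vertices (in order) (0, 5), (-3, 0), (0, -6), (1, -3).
Area = 22

Shoelace formula: Area = (1/2) |Σ_i (x_i · y_{i+1} − x_{i+1} · y_i)| (indices mod n). Compute each cross term:
  (0)(0) − (-3)(5) = 15
  (-3)(-6) − (0)(0) = 18
  (0)(-3) − (1)(-6) = 6
  (1)(5) − (0)(-3) = 5
Sum = 44, so (signed) Area = 44/2 = 22, |Area| = 22.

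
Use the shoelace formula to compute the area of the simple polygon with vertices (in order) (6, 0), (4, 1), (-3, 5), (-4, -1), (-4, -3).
Area = 39

Shoelace formula: Area = (1/2) |Σ_i (x_i · y_{i+1} − x_{i+1} · y_i)| (indices mod n). Compute each cross term:
  (6)(1) − (4)(0) = 6
  (4)(5) − (-3)(1) = 23
  (-3)(-1) − (-4)(5) = 23
  (-4)(-3) − (-4)(-1) = 8
  (-4)(0) − (6)(-3) = 18
Sum = 78, so (signed) Area = 78/2 = 39, |Area| = 39.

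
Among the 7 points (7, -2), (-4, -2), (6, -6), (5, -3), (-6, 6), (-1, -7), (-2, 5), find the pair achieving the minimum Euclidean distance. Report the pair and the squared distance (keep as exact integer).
Pair = ((7, -2), (5, -3)); squared distance = 5

Compute all C(7, 2) = 21 pairwise squared distances (x_i − x_j)² + (y_i − y_j)². The minimum is 5, attained by the pair ((7, -2), (5, -3)).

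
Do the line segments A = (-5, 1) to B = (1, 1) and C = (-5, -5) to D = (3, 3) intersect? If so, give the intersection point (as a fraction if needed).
Yes; intersection at (1, 1) (t = 1 on AB, s = 3/4 on CD)

Parametrize AB as A + t(B − A) = (-5 + 6 t, 1 + 0 t) and CD as C + s(D − C) = (-5 + 8 s, -5 + 8 s). Solve the linear system for (t, s). Determinant = -48 ≠ 0, so a unique intersection of the containing lines exists. Solution: t = 1, s = 3/4 — both in [0, 1], so the segments cross. Intersection point: (1, 1).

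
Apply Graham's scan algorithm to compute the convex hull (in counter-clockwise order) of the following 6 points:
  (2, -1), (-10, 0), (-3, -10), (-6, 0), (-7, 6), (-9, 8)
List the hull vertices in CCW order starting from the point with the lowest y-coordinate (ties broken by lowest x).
Hull (CCW) = [(-3, -10), (2, -1), (-9, 8), (-10, 0)]

Graham scan procedure:
  1. Find the pivot p₀ = point with lowest y (tie → lowest x): (-3, -10).
  2. Sort the remaining points by polar angle around p₀.
  3. Walk through sorted points, maintaining a stack; pop the top while the last three entries make a non-left turn (cross product ≤ 0).
  4. Final stack is the convex hull in CCW order: (-3, -10), (2, -1), (-9, 8), (-10, 0).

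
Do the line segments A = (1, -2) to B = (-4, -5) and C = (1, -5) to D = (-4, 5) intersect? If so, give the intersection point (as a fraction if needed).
Yes; intersection at (-2/13, -35/13) (t = 3/13 on AB, s = 3/13 on CD)

Parametrize AB as A + t(B − A) = (1 + -5 t, -2 + -3 t) and CD as C + s(D − C) = (1 + -5 s, -5 + 10 s). Solve the linear system for (t, s). Determinant = 65 ≠ 0, so a unique intersection of the containing lines exists. Solution: t = 3/13, s = 3/13 — both in [0, 1], so the segments cross. Intersection point: (-2/13, -35/13).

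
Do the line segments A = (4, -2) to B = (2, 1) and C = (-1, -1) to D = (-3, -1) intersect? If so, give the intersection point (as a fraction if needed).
No (intersection of containing lines falls outside at least one segment)

Parametrize and solve: t = 1/3, s = -13/6. At least one of these is outside [0, 1], so the segments do not intersect.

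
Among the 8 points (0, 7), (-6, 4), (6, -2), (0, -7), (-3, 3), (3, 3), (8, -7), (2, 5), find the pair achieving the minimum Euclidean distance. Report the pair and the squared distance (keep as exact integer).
Pair = ((3, 3), (2, 5)); squared distance = 5

Compute all C(8, 2) = 28 pairwise squared distances (x_i − x_j)² + (y_i − y_j)². The minimum is 5, attained by the pair ((3, 3), (2, 5)).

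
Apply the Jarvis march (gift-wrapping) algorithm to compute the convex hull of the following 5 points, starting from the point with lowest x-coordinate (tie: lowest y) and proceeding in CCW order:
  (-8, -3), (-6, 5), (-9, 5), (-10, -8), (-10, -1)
Hull (CCW) = [(-10, -8), (-8, -3), (-6, 5), (-9, 5), (-10, -1)]

Jarvis march: at each step, from the current hull vertex p, select the next vertex q as the point such that every other point lies strictly to the left of (or on) the directed line p → q. (Equivalently: for every other point r, the cross product (q − p) × (r − p) ≥ 0.)
Starting point (lowest x, tie lowest y): (-10, -8). Wrap until returning to start. Resulting hull: (-10, -8), (-8, -3), (-6, 5), (-9, 5), (-10, -1).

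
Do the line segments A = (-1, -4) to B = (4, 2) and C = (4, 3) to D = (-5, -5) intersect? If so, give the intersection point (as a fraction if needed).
No (intersection of containing lines falls outside at least one segment)

Parametrize and solve: t = 23/14, s = -5/14. At least one of these is outside [0, 1], so the segments do not intersect.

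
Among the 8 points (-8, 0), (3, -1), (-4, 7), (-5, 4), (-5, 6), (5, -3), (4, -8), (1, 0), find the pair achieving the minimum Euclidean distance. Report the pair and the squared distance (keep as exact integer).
Pair = ((-4, 7), (-5, 6)); squared distance = 2

Compute all C(8, 2) = 28 pairwise squared distances (x_i − x_j)² + (y_i − y_j)². The minimum is 2, attained by the pair ((-4, 7), (-5, 6)).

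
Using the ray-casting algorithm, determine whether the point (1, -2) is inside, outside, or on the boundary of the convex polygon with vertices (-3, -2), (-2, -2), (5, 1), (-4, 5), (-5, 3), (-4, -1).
The point (1, -2) lies strictly outside the polygon

Cast a horizontal ray to the right from the query point and count how many polygon edges it crosses (each edge strictly once or zero times, handled with the usual half-open convention). 
Parity of crossings → even ⇒ outside.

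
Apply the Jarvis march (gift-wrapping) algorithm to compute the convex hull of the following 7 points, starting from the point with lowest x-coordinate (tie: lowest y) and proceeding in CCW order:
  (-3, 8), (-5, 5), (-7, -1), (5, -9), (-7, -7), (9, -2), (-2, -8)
Hull (CCW) = [(-7, -7), (-2, -8), (5, -9), (9, -2), (-3, 8), (-5, 5), (-7, -1)]

Jarvis march: at each step, from the current hull vertex p, select the next vertex q as the point such that every other point lies strictly to the left of (or on) the directed line p → q. (Equivalently: for every other point r, the cross product (q − p) × (r − p) ≥ 0.)
Starting point (lowest x, tie lowest y): (-7, -7). Wrap until returning to start. Resulting hull: (-7, -7), (-2, -8), (5, -9), (9, -2), (-3, 8), (-5, 5), (-7, -1).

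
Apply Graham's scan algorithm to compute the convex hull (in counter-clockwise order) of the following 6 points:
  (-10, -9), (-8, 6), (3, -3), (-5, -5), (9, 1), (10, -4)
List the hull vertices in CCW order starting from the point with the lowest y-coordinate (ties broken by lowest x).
Hull (CCW) = [(-10, -9), (10, -4), (9, 1), (-8, 6)]

Graham scan procedure:
  1. Find the pivot p₀ = point with lowest y (tie → lowest x): (-10, -9).
  2. Sort the remaining points by polar angle around p₀.
  3. Walk through sorted points, maintaining a stack; pop the top while the last three entries make a non-left turn (cross product ≤ 0).
  4. Final stack is the convex hull in CCW order: (-10, -9), (10, -4), (9, 1), (-8, 6).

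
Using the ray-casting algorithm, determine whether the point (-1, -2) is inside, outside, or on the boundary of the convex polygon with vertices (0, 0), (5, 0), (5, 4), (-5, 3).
The point (-1, -2) lies strictly outside the polygon

Cast a horizontal ray to the right from the query point and count how many polygon edges it crosses (each edge strictly once or zero times, handled with the usual half-open convention). 
Parity of crossings → even ⇒ outside.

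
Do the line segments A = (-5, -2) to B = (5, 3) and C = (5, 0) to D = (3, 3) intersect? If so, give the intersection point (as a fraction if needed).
Yes; intersection at (7/2, 9/4) (t = 17/20 on AB, s = 3/4 on CD)

Parametrize AB as A + t(B − A) = (-5 + 10 t, -2 + 5 t) and CD as C + s(D − C) = (5 + -2 s, 0 + 3 s). Solve the linear system for (t, s). Determinant = -40 ≠ 0, so a unique intersection of the containing lines exists. Solution: t = 17/20, s = 3/4 — both in [0, 1], so the segments cross. Intersection point: (7/2, 9/4).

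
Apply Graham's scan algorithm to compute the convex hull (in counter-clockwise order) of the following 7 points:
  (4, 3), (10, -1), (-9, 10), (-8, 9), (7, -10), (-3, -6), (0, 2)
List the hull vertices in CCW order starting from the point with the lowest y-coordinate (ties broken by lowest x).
Hull (CCW) = [(7, -10), (10, -1), (4, 3), (-9, 10), (-3, -6)]

Graham scan procedure:
  1. Find the pivot p₀ = point with lowest y (tie → lowest x): (7, -10).
  2. Sort the remaining points by polar angle around p₀.
  3. Walk through sorted points, maintaining a stack; pop the top while the last three entries make a non-left turn (cross product ≤ 0).
  4. Final stack is the convex hull in CCW order: (7, -10), (10, -1), (4, 3), (-9, 10), (-3, -6).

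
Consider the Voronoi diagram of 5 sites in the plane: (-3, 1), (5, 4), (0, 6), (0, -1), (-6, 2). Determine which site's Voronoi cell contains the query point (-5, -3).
Nearest site = (-3, 1)

The Voronoi cell of site s contains exactly those query points closer to s than to any other site. Compute squared distances from q = (-5, -3) to each site:
  (-3 − -5)² + (1 − -3)² = 20
  (-6 − -5)² + (2 − -3)² = 26
  (0 − -5)² + (-1 − -3)² = 29
  (0 − -5)² + (6 − -3)² = 106
  (5 − -5)² + (4 − -3)² = 149
Minimum is attained by (-3, 1), so q lies in its Voronoi cell.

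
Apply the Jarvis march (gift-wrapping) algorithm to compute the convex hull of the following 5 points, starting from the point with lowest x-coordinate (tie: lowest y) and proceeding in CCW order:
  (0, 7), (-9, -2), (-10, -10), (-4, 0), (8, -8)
Hull (CCW) = [(-10, -10), (8, -8), (0, 7), (-9, -2)]

Jarvis march: at each step, from the current hull vertex p, select the next vertex q as the point such that every other point lies strictly to the left of (or on) the directed line p → q. (Equivalently: for every other point r, the cross product (q − p) × (r − p) ≥ 0.)
Starting point (lowest x, tie lowest y): (-10, -10). Wrap until returning to start. Resulting hull: (-10, -10), (8, -8), (0, 7), (-9, -2).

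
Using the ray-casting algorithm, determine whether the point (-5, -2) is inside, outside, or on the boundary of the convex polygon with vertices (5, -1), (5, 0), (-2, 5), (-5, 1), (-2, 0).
The point (-5, -2) lies strictly outside the polygon

Cast a horizontal ray to the right from the query point and count how many polygon edges it crosses (each edge strictly once or zero times, handled with the usual half-open convention). 
Parity of crossings → even ⇒ outside.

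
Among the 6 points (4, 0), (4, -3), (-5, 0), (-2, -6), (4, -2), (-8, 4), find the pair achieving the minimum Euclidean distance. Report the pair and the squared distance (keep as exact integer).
Pair = ((4, -3), (4, -2)); squared distance = 1

Compute all C(6, 2) = 15 pairwise squared distances (x_i − x_j)² + (y_i − y_j)². The minimum is 1, attained by the pair ((4, -3), (4, -2)).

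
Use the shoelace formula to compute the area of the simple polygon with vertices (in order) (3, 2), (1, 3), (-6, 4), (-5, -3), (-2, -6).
Area = 105/2

Shoelace formula: Area = (1/2) |Σ_i (x_i · y_{i+1} − x_{i+1} · y_i)| (indices mod n). Compute each cross term:
  (3)(3) − (1)(2) = 7
  (1)(4) − (-6)(3) = 22
  (-6)(-3) − (-5)(4) = 38
  (-5)(-6) − (-2)(-3) = 24
  (-2)(2) − (3)(-6) = 14
Sum = 105, so (signed) Area = 105/2 = 105/2, |Area| = 105/2.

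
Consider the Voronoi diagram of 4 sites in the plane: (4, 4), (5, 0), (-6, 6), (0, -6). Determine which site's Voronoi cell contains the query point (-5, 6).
Nearest site = (-6, 6)

The Voronoi cell of site s contains exactly those query points closer to s than to any other site. Compute squared distances from q = (-5, 6) to each site:
  (-6 − -5)² + (6 − 6)² = 1
  (4 − -5)² + (4 − 6)² = 85
  (5 − -5)² + (0 − 6)² = 136
  (0 − -5)² + (-6 − 6)² = 169
Minimum is attained by (-6, 6), so q lies in its Voronoi cell.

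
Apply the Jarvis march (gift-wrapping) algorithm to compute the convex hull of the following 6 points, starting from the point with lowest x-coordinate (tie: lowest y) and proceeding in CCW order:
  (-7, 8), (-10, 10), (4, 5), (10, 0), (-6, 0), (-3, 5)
Hull (CCW) = [(-10, 10), (-6, 0), (10, 0), (4, 5)]

Jarvis march: at each step, from the current hull vertex p, select the next vertex q as the point such that every other point lies strictly to the left of (or on) the directed line p → q. (Equivalently: for every other point r, the cross product (q − p) × (r − p) ≥ 0.)
Starting point (lowest x, tie lowest y): (-10, 10). Wrap until returning to start. Resulting hull: (-10, 10), (-6, 0), (10, 0), (4, 5).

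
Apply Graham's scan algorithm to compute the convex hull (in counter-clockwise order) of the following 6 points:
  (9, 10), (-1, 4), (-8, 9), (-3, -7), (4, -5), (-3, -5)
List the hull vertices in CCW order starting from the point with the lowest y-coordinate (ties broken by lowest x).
Hull (CCW) = [(-3, -7), (4, -5), (9, 10), (-8, 9)]

Graham scan procedure:
  1. Find the pivot p₀ = point with lowest y (tie → lowest x): (-3, -7).
  2. Sort the remaining points by polar angle around p₀.
  3. Walk through sorted points, maintaining a stack; pop the top while the last three entries make a non-left turn (cross product ≤ 0).
  4. Final stack is the convex hull in CCW order: (-3, -7), (4, -5), (9, 10), (-8, 9).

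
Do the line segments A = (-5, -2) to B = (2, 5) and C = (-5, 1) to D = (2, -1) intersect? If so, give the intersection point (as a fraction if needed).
Yes; intersection at (-8/3, 1/3) (t = 1/3 on AB, s = 1/3 on CD)

Parametrize AB as A + t(B − A) = (-5 + 7 t, -2 + 7 t) and CD as C + s(D − C) = (-5 + 7 s, 1 + -2 s). Solve the linear system for (t, s). Determinant = 63 ≠ 0, so a unique intersection of the containing lines exists. Solution: t = 1/3, s = 1/3 — both in [0, 1], so the segments cross. Intersection point: (-8/3, 1/3).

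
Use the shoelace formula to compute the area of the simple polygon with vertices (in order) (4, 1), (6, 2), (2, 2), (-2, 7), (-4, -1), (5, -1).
Area = 38

Shoelace formula: Area = (1/2) |Σ_i (x_i · y_{i+1} − x_{i+1} · y_i)| (indices mod n). Compute each cross term:
  (4)(2) − (6)(1) = 2
  (6)(2) − (2)(2) = 8
  (2)(7) − (-2)(2) = 18
  (-2)(-1) − (-4)(7) = 30
  (-4)(-1) − (5)(-1) = 9
  (5)(1) − (4)(-1) = 9
Sum = 76, so (signed) Area = 76/2 = 38, |Area| = 38.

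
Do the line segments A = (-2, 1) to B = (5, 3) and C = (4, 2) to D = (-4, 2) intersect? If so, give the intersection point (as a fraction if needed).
Yes; intersection at (3/2, 2) (t = 1/2 on AB, s = 5/16 on CD)

Parametrize AB as A + t(B − A) = (-2 + 7 t, 1 + 2 t) and CD as C + s(D − C) = (4 + -8 s, 2 + 0 s). Solve the linear system for (t, s). Determinant = -16 ≠ 0, so a unique intersection of the containing lines exists. Solution: t = 1/2, s = 5/16 — both in [0, 1], so the segments cross. Intersection point: (3/2, 2).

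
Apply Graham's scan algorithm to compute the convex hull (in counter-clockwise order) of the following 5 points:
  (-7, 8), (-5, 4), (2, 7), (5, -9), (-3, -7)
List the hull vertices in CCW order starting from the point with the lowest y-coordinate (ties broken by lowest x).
Hull (CCW) = [(5, -9), (2, 7), (-7, 8), (-3, -7)]

Graham scan procedure:
  1. Find the pivot p₀ = point with lowest y (tie → lowest x): (5, -9).
  2. Sort the remaining points by polar angle around p₀.
  3. Walk through sorted points, maintaining a stack; pop the top while the last three entries make a non-left turn (cross product ≤ 0).
  4. Final stack is the convex hull in CCW order: (5, -9), (2, 7), (-7, 8), (-3, -7).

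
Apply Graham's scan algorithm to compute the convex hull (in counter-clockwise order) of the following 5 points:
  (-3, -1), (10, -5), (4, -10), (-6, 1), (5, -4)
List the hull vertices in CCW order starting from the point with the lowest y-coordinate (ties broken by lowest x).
Hull (CCW) = [(4, -10), (10, -5), (-6, 1)]

Graham scan procedure:
  1. Find the pivot p₀ = point with lowest y (tie → lowest x): (4, -10).
  2. Sort the remaining points by polar angle around p₀.
  3. Walk through sorted points, maintaining a stack; pop the top while the last three entries make a non-left turn (cross product ≤ 0).
  4. Final stack is the convex hull in CCW order: (4, -10), (10, -5), (-6, 1).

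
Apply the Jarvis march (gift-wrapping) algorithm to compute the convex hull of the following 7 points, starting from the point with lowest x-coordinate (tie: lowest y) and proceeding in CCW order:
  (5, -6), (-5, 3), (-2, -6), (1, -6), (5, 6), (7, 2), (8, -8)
Hull (CCW) = [(-5, 3), (-2, -6), (8, -8), (7, 2), (5, 6)]

Jarvis march: at each step, from the current hull vertex p, select the next vertex q as the point such that every other point lies strictly to the left of (or on) the directed line p → q. (Equivalently: for every other point r, the cross product (q − p) × (r − p) ≥ 0.)
Starting point (lowest x, tie lowest y): (-5, 3). Wrap until returning to start. Resulting hull: (-5, 3), (-2, -6), (8, -8), (7, 2), (5, 6).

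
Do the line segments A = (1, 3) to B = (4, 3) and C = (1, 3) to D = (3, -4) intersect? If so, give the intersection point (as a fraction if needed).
Yes; intersection at (1, 3) (t = 0 on AB, s = 0 on CD)

Parametrize AB as A + t(B − A) = (1 + 3 t, 3 + 0 t) and CD as C + s(D − C) = (1 + 2 s, 3 + -7 s). Solve the linear system for (t, s). Determinant = 21 ≠ 0, so a unique intersection of the containing lines exists. Solution: t = 0, s = 0 — both in [0, 1], so the segments cross. Intersection point: (1, 3).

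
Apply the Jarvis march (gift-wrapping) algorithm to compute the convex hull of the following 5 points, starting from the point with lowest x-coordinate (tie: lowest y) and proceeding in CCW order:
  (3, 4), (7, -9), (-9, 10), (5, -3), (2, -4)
Hull (CCW) = [(-9, 10), (2, -4), (7, -9), (3, 4)]

Jarvis march: at each step, from the current hull vertex p, select the next vertex q as the point such that every other point lies strictly to the left of (or on) the directed line p → q. (Equivalently: for every other point r, the cross product (q − p) × (r − p) ≥ 0.)
Starting point (lowest x, tie lowest y): (-9, 10). Wrap until returning to start. Resulting hull: (-9, 10), (2, -4), (7, -9), (3, 4).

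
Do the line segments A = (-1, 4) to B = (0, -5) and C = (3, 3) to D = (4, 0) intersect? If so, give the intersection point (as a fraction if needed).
No (intersection of containing lines falls outside at least one segment)

Parametrize and solve: t = -11/6, s = -35/6. At least one of these is outside [0, 1], so the segments do not intersect.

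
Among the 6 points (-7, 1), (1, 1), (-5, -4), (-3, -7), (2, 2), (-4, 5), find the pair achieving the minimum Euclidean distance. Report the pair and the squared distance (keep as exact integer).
Pair = ((1, 1), (2, 2)); squared distance = 2

Compute all C(6, 2) = 15 pairwise squared distances (x_i − x_j)² + (y_i − y_j)². The minimum is 2, attained by the pair ((1, 1), (2, 2)).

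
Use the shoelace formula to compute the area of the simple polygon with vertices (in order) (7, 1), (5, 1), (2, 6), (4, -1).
Area = 15/2

Shoelace formula: Area = (1/2) |Σ_i (x_i · y_{i+1} − x_{i+1} · y_i)| (indices mod n). Compute each cross term:
  (7)(1) − (5)(1) = 2
  (5)(6) − (2)(1) = 28
  (2)(-1) − (4)(6) = -26
  (4)(1) − (7)(-1) = 11
Sum = 15, so (signed) Area = 15/2 = 15/2, |Area| = 15/2.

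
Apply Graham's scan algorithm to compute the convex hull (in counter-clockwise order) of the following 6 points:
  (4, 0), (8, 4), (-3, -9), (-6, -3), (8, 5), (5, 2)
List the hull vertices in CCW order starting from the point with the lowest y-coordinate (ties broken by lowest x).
Hull (CCW) = [(-3, -9), (8, 4), (8, 5), (-6, -3)]

Graham scan procedure:
  1. Find the pivot p₀ = point with lowest y (tie → lowest x): (-3, -9).
  2. Sort the remaining points by polar angle around p₀.
  3. Walk through sorted points, maintaining a stack; pop the top while the last three entries make a non-left turn (cross product ≤ 0).
  4. Final stack is the convex hull in CCW order: (-3, -9), (8, 4), (8, 5), (-6, -3).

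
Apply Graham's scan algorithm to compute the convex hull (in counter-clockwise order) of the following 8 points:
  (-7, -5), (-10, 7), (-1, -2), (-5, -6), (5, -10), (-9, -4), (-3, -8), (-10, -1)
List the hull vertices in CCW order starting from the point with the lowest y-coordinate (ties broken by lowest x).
Hull (CCW) = [(5, -10), (-1, -2), (-10, 7), (-10, -1), (-9, -4), (-3, -8)]

Graham scan procedure:
  1. Find the pivot p₀ = point with lowest y (tie → lowest x): (5, -10).
  2. Sort the remaining points by polar angle around p₀.
  3. Walk through sorted points, maintaining a stack; pop the top while the last three entries make a non-left turn (cross product ≤ 0).
  4. Final stack is the convex hull in CCW order: (5, -10), (-1, -2), (-10, 7), (-10, -1), (-9, -4), (-3, -8).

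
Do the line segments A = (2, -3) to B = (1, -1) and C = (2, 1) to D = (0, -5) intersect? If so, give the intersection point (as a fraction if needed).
Yes; intersection at (6/5, -7/5) (t = 4/5 on AB, s = 2/5 on CD)

Parametrize AB as A + t(B − A) = (2 + -1 t, -3 + 2 t) and CD as C + s(D − C) = (2 + -2 s, 1 + -6 s). Solve the linear system for (t, s). Determinant = -10 ≠ 0, so a unique intersection of the containing lines exists. Solution: t = 4/5, s = 2/5 — both in [0, 1], so the segments cross. Intersection point: (6/5, -7/5).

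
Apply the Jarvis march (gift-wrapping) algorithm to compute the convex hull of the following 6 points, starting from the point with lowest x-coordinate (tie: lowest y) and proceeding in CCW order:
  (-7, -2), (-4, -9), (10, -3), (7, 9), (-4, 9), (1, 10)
Hull (CCW) = [(-7, -2), (-4, -9), (10, -3), (7, 9), (1, 10), (-4, 9)]

Jarvis march: at each step, from the current hull vertex p, select the next vertex q as the point such that every other point lies strictly to the left of (or on) the directed line p → q. (Equivalently: for every other point r, the cross product (q − p) × (r − p) ≥ 0.)
Starting point (lowest x, tie lowest y): (-7, -2). Wrap until returning to start. Resulting hull: (-7, -2), (-4, -9), (10, -3), (7, 9), (1, 10), (-4, 9).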